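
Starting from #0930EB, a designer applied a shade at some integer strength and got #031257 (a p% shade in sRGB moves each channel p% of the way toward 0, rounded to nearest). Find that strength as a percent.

63%

#0930EB is rgb(9, 48, 235); #031257 is rgb(3, 18, 87).
On the B channel (widest range): 87 ≈ 235 + (p/100)(0 − 235), so p ≈ 100×(87 − 235)/(0 − 235) = -14800/-235 = 62.98.
p = 63 reproduces all three channels after rounding.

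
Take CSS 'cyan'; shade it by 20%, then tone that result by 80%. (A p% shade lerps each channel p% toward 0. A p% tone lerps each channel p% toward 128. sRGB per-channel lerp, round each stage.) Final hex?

CSS cyan is rgb(0, 255, 255).
Lerp each channel 20% toward 0:
  R: 0 + 0.2×(0−0) = 0 + 0 = 0 → 0
  G: 255 − 51 = 204 → 204
  B: 255 − 51 = 204 → 204
After the shade: rgb(0, 204, 204) = #00CCCC.
Lerp each channel 80% toward 128:
  R: 0 + 0.8×(128−0) = 0 + 102.4 = 102.4 → 102
  G: 204 − 60.8 = 143.2 → 143
  B: 204 + 0.8×(128−204) = 204 − 60.8 = 143.2 → 143
rgb(102, 143, 143) = #668F8F.

#668F8F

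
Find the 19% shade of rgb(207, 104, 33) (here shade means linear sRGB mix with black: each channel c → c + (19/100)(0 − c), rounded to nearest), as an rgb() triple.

Per channel, c → c + 0.19(0 − c):
  R: 207 − 39.33 = 167.67 → 168
  G: 104 − 19.76 = 84.24 → 84
  B: 33 + 0.19×(0−33) = 33 − 6.27 = 26.73 → 27

rgb(168, 84, 27)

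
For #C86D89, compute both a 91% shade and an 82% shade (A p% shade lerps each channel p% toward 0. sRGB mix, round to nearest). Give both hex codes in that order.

#C86D89 is rgb(200, 109, 137).
91% shade:
  R: 200 − 182 = 18 → 18
  G: 109 + 0.91×(0−109) = 109 − 99.19 = 9.81 → 10
  B: 137 + 0.91×(0−137) = 137 − 124.67 = 12.33 → 12
  → #120A0C
82% shade:
  R: 200 + 0.82×(0−200) = 200 − 164 = 36 → 36
  G: 109 + 0.82×(0−109) = 109 − 89.38 = 19.62 → 20
  B: 137 + 0.82×(0−137) = 137 − 112.34 = 24.66 → 25
  → #241419

#120A0C, #241419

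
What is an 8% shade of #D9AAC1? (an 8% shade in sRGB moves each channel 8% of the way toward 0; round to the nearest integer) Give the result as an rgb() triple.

rgb(200, 156, 178)

#D9AAC1 is rgb(217, 170, 193).
Lerp each channel 8% toward 0:
  R: 217 − 17.36 = 199.64 → 200
  G: 170 + 0.08×(0−170) = 170 − 13.6 = 156.4 → 156
  B: 193 − 15.44 = 177.56 → 178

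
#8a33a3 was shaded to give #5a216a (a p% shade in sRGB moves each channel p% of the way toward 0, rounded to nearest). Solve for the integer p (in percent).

#8a33a3 is rgb(138, 51, 163); #5a216a is rgb(90, 33, 106).
On the B channel (widest range): 106 ≈ 163 + (p/100)(0 − 163), so p ≈ 100×(106 − 163)/(0 − 163) = -5700/-163 = 34.97.
p = 35 reproduces all three channels after rounding.

35%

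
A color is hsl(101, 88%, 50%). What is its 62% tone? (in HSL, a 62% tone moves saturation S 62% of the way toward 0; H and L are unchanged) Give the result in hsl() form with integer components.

hsl(101, 33%, 50%)

S moves 62% from 88 toward 0: 88 − 54.56 = 33.44 → 33.
H and L are unchanged.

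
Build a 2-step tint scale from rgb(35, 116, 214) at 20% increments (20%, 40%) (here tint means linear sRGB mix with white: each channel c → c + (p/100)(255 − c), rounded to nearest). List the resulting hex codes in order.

#4f90de, #7bace6

20%: (35 + 44 = 79→79, 116 + 27.8 = 143.8→144, 214 + 8.2 = 222.2→222) → #4f90de
40%: (35 + 88 = 123→123, 116 + 55.6 = 171.6→172, 214 + 16.4 = 230.4→230) → #7bace6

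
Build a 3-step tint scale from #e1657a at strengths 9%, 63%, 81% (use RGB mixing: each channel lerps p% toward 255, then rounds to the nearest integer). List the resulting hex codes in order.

#e47386, #f4c6ce, #f9e2e6

#e1657a is rgb(225, 101, 122).
9%: (225 + 2.7 = 227.7→228, 101 + 13.86 = 114.86→115, 122 + 11.97 = 133.97→134) → #e47386
63%: (225 + 18.9 = 243.9→244, 101 + 97.02 = 198.02→198, 122 + 83.79 = 205.79→206) → #f4c6ce
81%: (225 + 24.3 = 249.3→249, 101 + 124.74 = 225.74→226, 122 + 107.73 = 229.73→230) → #f9e2e6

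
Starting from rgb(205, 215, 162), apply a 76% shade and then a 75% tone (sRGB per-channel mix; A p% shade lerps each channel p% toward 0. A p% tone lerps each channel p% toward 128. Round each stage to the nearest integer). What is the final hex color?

#6C6D6A

Lerp each channel 76% toward 0:
  R: 205 − 155.8 = 49.2 → 49
  G: 215 − 163.4 = 51.6 → 52
  B: 162 − 123.12 = 38.88 → 39
After the shade: rgb(49, 52, 39) = #313427.
A 75% tone moves each channel 75% toward 128:
  R: 49 + 0.75×(128−49) = 49 + 59.25 = 108.25 → 108
  G: 52 + 0.75×(128−52) = 52 + 57 = 109 → 109
  B: 39 + 0.75×(128−39) = 39 + 66.75 = 105.75 → 106
rgb(108, 109, 106) = #6C6D6A.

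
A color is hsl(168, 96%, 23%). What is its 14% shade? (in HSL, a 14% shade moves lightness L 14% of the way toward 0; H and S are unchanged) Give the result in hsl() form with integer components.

L moves 14% from 23 toward 0: 23 − 3.22 = 19.78 → 20.
H and S are unchanged.

hsl(168, 96%, 20%)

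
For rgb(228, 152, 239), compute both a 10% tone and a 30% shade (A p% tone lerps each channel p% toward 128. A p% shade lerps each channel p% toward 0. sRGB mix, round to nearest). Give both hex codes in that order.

10% tone:
  R: 228 − 10 = 218 → 218
  G: 152 − 2.4 = 149.6 → 150
  B: 239 + 0.1×(128−239) = 239 − 11.1 = 227.9 → 228
  → #DA96E4
30% shade:
  R: 228 − 68.4 = 159.6 → 160
  G: 152 + 0.3×(0−152) = 152 − 45.6 = 106.4 → 106
  B: 239 + 0.3×(0−239) = 239 − 71.7 = 167.3 → 167
  → #A06AA7

#DA96E4, #A06AA7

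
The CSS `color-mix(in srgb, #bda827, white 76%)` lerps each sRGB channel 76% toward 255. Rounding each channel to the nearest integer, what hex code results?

#efeacb

#bda827 is rgb(189, 168, 39).
Lerp each channel 76% toward 255:
  R: 189 + 0.76×(255−189) = 189 + 50.16 = 239.16 → 239
  G: 168 + 66.12 = 234.12 → 234
  B: 39 + 0.76×(255−39) = 39 + 164.16 = 203.16 → 203
rgb(239, 234, 203) = #efeacb.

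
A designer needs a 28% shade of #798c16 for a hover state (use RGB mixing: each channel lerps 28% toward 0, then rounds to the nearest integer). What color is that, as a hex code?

#576510

#798c16 is rgb(121, 140, 22).
A 28% shade moves each channel 28% toward 0:
  R: 121 − 33.88 = 87.12 → 87
  G: 140 + 0.28×(0−140) = 140 − 39.2 = 100.8 → 101
  B: 22 + 0.28×(0−22) = 22 − 6.16 = 15.84 → 16
rgb(87, 101, 16) = #576510.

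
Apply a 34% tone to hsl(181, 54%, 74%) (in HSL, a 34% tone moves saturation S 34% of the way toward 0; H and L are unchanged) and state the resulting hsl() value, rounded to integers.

S moves 34% from 54 toward 0: 54 − 18.36 = 35.64 → 36.
H and L are unchanged.

hsl(181, 36%, 74%)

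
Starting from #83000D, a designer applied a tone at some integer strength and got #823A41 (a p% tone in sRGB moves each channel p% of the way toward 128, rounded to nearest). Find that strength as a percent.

45%

#83000D is rgb(131, 0, 13); #823A41 is rgb(130, 58, 65).
On the G channel (widest range): 58 ≈ 0 + (p/100)(128 − 0), so p ≈ 100×(58 − 0)/(128 − 0) = 5800/128 = 45.31.
p = 45 reproduces all three channels after rounding.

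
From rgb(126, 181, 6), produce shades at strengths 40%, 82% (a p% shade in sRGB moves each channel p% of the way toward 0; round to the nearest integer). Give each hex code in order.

#4c6d04, #172101

40%: (126 − 50.4 = 75.6→76, 181 − 72.4 = 108.6→109, 6 − 2.4 = 3.6→4) → #4c6d04
82%: (126 − 103.32 = 22.68→23, 181 − 148.42 = 32.58→33, 6 − 4.92 = 1.08→1) → #172101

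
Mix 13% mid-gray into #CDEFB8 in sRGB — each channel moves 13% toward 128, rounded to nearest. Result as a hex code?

#CDEFB8 is rgb(205, 239, 184).
Per channel, c → c + 0.13(128 − c):
  R: 205 − 10.01 = 194.99 → 195
  G: 239 − 14.43 = 224.57 → 225
  B: 184 + 0.13×(128−184) = 184 − 7.28 = 176.72 → 177
rgb(195, 225, 177) = #C3E1B1.

#C3E1B1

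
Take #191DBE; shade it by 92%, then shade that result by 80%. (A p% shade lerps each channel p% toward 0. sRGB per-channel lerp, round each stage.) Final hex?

#191DBE is rgb(25, 29, 190).
Lerp each channel 92% toward 0:
  R: 25 + 0.92×(0−25) = 25 − 23 = 2 → 2
  G: 29 + 0.92×(0−29) = 29 − 26.68 = 2.32 → 2
  B: 190 − 174.8 = 15.2 → 15
After the shade: rgb(2, 2, 15) = #02020F.
Lerp each channel 80% toward 0:
  R: 2 − 1.6 = 0.4 → 0
  G: 2 + 0.8×(0−2) = 2 − 1.6 = 0.4 → 0
  B: 15 + 0.8×(0−15) = 15 − 12 = 3 → 3
rgb(0, 0, 3) = #000003.

#000003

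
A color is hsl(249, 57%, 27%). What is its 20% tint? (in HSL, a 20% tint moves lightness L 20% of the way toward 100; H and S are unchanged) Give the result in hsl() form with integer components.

L moves 20% from 27 toward 100: 27 + 14.6 = 41.6 → 42.
H and S are unchanged.

hsl(249, 57%, 42%)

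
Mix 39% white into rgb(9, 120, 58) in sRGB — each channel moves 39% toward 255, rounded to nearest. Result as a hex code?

Per channel, c → c + 0.39(255 − c):
  R: 9 + 0.39×(255−9) = 9 + 95.94 = 104.94 → 105
  G: 120 + 0.39×(255−120) = 120 + 52.65 = 172.65 → 173
  B: 58 + 0.39×(255−58) = 58 + 76.83 = 134.83 → 135
rgb(105, 173, 135) = #69ad87.

#69ad87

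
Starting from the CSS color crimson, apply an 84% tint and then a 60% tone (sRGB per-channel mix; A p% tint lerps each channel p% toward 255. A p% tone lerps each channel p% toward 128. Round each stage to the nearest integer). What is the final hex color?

#B0A4A6

CSS crimson is rgb(220, 20, 60).
Per channel, c → c + 0.84(255 − c):
  R: 220 + 29.4 = 249.4 → 249
  G: 20 + 0.84×(255−20) = 20 + 197.4 = 217.4 → 217
  B: 60 + 0.84×(255−60) = 60 + 163.8 = 223.8 → 224
After the tint: rgb(249, 217, 224) = #F9D9E0.
Per channel, c → c + 0.6(128 − c):
  R: 249 − 72.6 = 176.4 → 176
  G: 217 − 53.4 = 163.6 → 164
  B: 224 + 0.6×(128−224) = 224 − 57.6 = 166.4 → 166
rgb(176, 164, 166) = #B0A4A6.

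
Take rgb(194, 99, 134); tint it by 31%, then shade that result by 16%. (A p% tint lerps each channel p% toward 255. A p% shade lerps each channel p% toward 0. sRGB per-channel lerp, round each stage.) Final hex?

#B37B90

Per channel, c → c + 0.31(255 − c):
  R: 194 + 0.31×(255−194) = 194 + 18.91 = 212.91 → 213
  G: 99 + 0.31×(255−99) = 99 + 48.36 = 147.36 → 147
  B: 134 + 37.51 = 171.51 → 172
After the tint: rgb(213, 147, 172) = #D593AC.
Lerp each channel 16% toward 0:
  R: 213 − 34.08 = 178.92 → 179
  G: 147 − 23.52 = 123.48 → 123
  B: 172 + 0.16×(0−172) = 172 − 27.52 = 144.48 → 144
rgb(179, 123, 144) = #B37B90.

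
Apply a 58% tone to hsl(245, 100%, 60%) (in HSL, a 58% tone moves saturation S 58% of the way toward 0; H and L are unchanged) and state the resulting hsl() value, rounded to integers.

hsl(245, 42%, 60%)

S moves 58% from 100 toward 0: 100 − 58 = 42 → 42.
H and L are unchanged.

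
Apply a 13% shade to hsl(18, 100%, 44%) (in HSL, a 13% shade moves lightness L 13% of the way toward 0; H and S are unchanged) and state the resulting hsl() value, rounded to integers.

L moves 13% from 44 toward 0: 44 − 5.72 = 38.28 → 38.
H and S are unchanged.

hsl(18, 100%, 38%)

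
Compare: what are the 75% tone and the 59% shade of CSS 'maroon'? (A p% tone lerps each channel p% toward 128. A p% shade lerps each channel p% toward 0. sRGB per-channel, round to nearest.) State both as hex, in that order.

#806060, #340000

CSS maroon is rgb(128, 0, 0).
75% tone:
  R: 128 + 0.75×(128−128) = 128 + 0 = 128 → 128
  G: 0 + 0.75×(128−0) = 0 + 96 = 96 → 96
  B: 0 + 96 = 96 → 96
  → #806060
59% shade:
  R: 128 − 75.52 = 52.48 → 52
  G: 0 + 0.59×(0−0) = 0 + 0 = 0 → 0
  B: 0 + 0 = 0 → 0
  → #340000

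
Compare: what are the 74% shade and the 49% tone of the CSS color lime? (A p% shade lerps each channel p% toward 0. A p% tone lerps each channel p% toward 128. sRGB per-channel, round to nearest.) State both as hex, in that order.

CSS lime is rgb(0, 255, 0).
74% shade:
  R: 0 + 0.74×(0−0) = 0 + 0 = 0 → 0
  G: 255 + 0.74×(0−255) = 255 − 188.7 = 66.3 → 66
  B: 0 + 0.74×(0−0) = 0 + 0 = 0 → 0
  → #004200
49% tone:
  R: 0 + 0.49×(128−0) = 0 + 62.72 = 62.72 → 63
  G: 255 − 62.23 = 192.77 → 193
  B: 0 + 62.72 = 62.72 → 63
  → #3FC13F

#004200, #3FC13F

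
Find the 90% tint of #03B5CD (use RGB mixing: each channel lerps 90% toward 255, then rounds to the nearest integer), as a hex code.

#E6F8FA

#03B5CD is rgb(3, 181, 205).
A 90% tint moves each channel 90% toward 255:
  R: 3 + 0.9×(255−3) = 3 + 226.8 = 229.8 → 230
  G: 181 + 66.6 = 247.6 → 248
  B: 205 + 0.9×(255−205) = 205 + 45 = 250 → 250
rgb(230, 248, 250) = #E6F8FA.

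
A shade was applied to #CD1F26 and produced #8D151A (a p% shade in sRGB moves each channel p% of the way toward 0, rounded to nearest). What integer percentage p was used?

31%

#CD1F26 is rgb(205, 31, 38); #8D151A is rgb(141, 21, 26).
On the R channel (widest range): 141 ≈ 205 + (p/100)(0 − 205), so p ≈ 100×(141 − 205)/(0 − 205) = -6400/-205 = 31.22.
p = 31 reproduces all three channels after rounding.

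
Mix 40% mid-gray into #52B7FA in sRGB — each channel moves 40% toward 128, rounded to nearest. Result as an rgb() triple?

#52B7FA is rgb(82, 183, 250).
Per channel, c → c + 0.4(128 − c):
  R: 82 + 0.4×(128−82) = 82 + 18.4 = 100.4 → 100
  G: 183 − 22 = 161 → 161
  B: 250 − 48.8 = 201.2 → 201

rgb(100, 161, 201)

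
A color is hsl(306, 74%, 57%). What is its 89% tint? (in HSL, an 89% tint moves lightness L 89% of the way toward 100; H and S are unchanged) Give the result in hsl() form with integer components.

L moves 89% from 57 toward 100: 57 + 38.27 = 95.27 → 95.
H and S are unchanged.

hsl(306, 74%, 95%)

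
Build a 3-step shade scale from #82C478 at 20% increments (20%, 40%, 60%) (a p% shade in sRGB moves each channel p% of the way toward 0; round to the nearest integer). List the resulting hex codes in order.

#689D60, #4E7648, #344E30

#82C478 is rgb(130, 196, 120).
20%: (130 − 26 = 104→104, 196 − 39.2 = 156.8→157, 120 − 24 = 96→96) → #689D60
40%: (130 − 52 = 78→78, 196 − 78.4 = 117.6→118, 120 − 48 = 72→72) → #4E7648
60%: (130 − 78 = 52→52, 196 − 117.6 = 78.4→78, 120 − 72 = 48→48) → #344E30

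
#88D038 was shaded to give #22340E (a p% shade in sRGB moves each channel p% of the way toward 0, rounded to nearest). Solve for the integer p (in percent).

75%

#88D038 is rgb(136, 208, 56); #22340E is rgb(34, 52, 14).
On the G channel (widest range): 52 ≈ 208 + (p/100)(0 − 208), so p ≈ 100×(52 − 208)/(0 − 208) = -15600/-208 = 75.00.
p = 75 reproduces all three channels after rounding.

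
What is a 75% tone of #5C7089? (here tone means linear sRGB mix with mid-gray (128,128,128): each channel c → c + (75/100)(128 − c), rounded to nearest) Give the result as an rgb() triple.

#5C7089 is rgb(92, 112, 137).
Per channel, c → c + 0.75(128 − c):
  R: 92 + 0.75×(128−92) = 92 + 27 = 119 → 119
  G: 112 + 0.75×(128−112) = 112 + 12 = 124 → 124
  B: 137 − 6.75 = 130.25 → 130

rgb(119, 124, 130)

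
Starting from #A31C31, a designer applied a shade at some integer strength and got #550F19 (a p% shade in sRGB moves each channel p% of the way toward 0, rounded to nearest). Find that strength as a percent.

#A31C31 is rgb(163, 28, 49); #550F19 is rgb(85, 15, 25).
On the R channel (widest range): 85 ≈ 163 + (p/100)(0 − 163), so p ≈ 100×(85 − 163)/(0 − 163) = -7800/-163 = 47.85.
p = 48 reproduces all three channels after rounding.

48%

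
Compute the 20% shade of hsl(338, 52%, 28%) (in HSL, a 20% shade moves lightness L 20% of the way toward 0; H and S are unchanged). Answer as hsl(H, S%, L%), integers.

L moves 20% from 28 toward 0: 28 − 5.6 = 22.4 → 22.
H and S are unchanged.

hsl(338, 52%, 22%)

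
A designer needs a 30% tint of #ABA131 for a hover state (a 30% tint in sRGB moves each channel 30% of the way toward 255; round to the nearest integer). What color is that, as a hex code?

#C4BD6F

#ABA131 is rgb(171, 161, 49).
A 30% tint moves each channel 30% toward 255:
  R: 171 + 0.3×(255−171) = 171 + 25.2 = 196.2 → 196
  G: 161 + 28.2 = 189.2 → 189
  B: 49 + 0.3×(255−49) = 49 + 61.8 = 110.8 → 111
rgb(196, 189, 111) = #C4BD6F.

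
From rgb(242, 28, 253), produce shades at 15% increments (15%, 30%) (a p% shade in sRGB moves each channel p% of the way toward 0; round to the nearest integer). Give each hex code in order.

15%: (242 − 36.3 = 205.7→206, 28 − 4.2 = 23.8→24, 253 − 37.95 = 215.05→215) → #CE18D7
30%: (242 − 72.6 = 169.4→169, 28 − 8.4 = 19.6→20, 253 − 75.9 = 177.1→177) → #A914B1

#CE18D7, #A914B1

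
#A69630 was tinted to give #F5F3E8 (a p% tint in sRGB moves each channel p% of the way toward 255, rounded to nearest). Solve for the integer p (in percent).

#A69630 is rgb(166, 150, 48); #F5F3E8 is rgb(245, 243, 232).
On the B channel (widest range): 232 ≈ 48 + (p/100)(255 − 48), so p ≈ 100×(232 − 48)/(255 − 48) = 18400/207 = 88.89.
p = 89 reproduces all three channels after rounding.

89%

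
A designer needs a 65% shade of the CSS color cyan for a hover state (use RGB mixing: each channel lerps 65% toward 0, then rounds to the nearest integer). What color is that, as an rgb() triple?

rgb(0, 89, 89)

CSS cyan is rgb(0, 255, 255).
Lerp each channel 65% toward 0:
  R: 0 + 0.65×(0−0) = 0 + 0 = 0 → 0
  G: 255 + 0.65×(0−255) = 255 − 165.75 = 89.25 → 89
  B: 255 + 0.65×(0−255) = 255 − 165.75 = 89.25 → 89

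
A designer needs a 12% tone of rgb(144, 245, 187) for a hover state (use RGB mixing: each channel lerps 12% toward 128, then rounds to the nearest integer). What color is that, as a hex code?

Lerp each channel 12% toward 128:
  R: 144 + 0.12×(128−144) = 144 − 1.92 = 142.08 → 142
  G: 245 + 0.12×(128−245) = 245 − 14.04 = 230.96 → 231
  B: 187 − 7.08 = 179.92 → 180
rgb(142, 231, 180) = #8EE7B4.

#8EE7B4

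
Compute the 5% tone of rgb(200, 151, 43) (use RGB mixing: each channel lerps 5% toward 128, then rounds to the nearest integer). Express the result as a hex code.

#C4962F

A 5% tone moves each channel 5% toward 128:
  R: 200 + 0.05×(128−200) = 200 − 3.6 = 196.4 → 196
  G: 151 − 1.15 = 149.85 → 150
  B: 43 + 4.25 = 47.25 → 47
rgb(196, 150, 47) = #C4962F.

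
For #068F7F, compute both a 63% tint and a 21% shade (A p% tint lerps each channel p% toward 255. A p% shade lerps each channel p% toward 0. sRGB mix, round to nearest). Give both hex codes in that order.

#A3D6D0, #057164

#068F7F is rgb(6, 143, 127).
63% tint:
  R: 6 + 156.87 = 162.87 → 163
  G: 143 + 0.63×(255−143) = 143 + 70.56 = 213.56 → 214
  B: 127 + 0.63×(255−127) = 127 + 80.64 = 207.64 → 208
  → #A3D6D0
21% shade:
  R: 6 + 0.21×(0−6) = 6 − 1.26 = 4.74 → 5
  G: 143 − 30.03 = 112.97 → 113
  B: 127 − 26.67 = 100.33 → 100
  → #057164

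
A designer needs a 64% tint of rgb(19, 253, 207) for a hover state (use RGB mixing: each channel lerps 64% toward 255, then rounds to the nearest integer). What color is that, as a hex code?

Per channel, c → c + 0.64(255 − c):
  R: 19 + 0.64×(255−19) = 19 + 151.04 = 170.04 → 170
  G: 253 + 0.64×(255−253) = 253 + 1.28 = 254.28 → 254
  B: 207 + 0.64×(255−207) = 207 + 30.72 = 237.72 → 238
rgb(170, 254, 238) = #aafeee.

#aafeee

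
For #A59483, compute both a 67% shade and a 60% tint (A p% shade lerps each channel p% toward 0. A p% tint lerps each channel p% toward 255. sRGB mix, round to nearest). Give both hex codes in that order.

#36312B, #DBD4CD

#A59483 is rgb(165, 148, 131).
67% shade:
  R: 165 − 110.55 = 54.45 → 54
  G: 148 + 0.67×(0−148) = 148 − 99.16 = 48.84 → 49
  B: 131 + 0.67×(0−131) = 131 − 87.77 = 43.23 → 43
  → #36312B
60% tint:
  R: 165 + 54 = 219 → 219
  G: 148 + 0.6×(255−148) = 148 + 64.2 = 212.2 → 212
  B: 131 + 74.4 = 205.4 → 205
  → #DBD4CD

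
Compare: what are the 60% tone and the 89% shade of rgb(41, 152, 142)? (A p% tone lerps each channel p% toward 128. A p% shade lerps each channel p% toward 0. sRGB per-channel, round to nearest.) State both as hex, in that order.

#5D8A86, #051110

60% tone:
  R: 41 + 0.6×(128−41) = 41 + 52.2 = 93.2 → 93
  G: 152 − 14.4 = 137.6 → 138
  B: 142 − 8.4 = 133.6 → 134
  → #5D8A86
89% shade:
  R: 41 + 0.89×(0−41) = 41 − 36.49 = 4.51 → 5
  G: 152 + 0.89×(0−152) = 152 − 135.28 = 16.72 → 17
  B: 142 + 0.89×(0−142) = 142 − 126.38 = 15.62 → 16
  → #051110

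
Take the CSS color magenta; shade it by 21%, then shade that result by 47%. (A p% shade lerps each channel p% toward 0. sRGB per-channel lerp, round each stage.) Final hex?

CSS magenta is rgb(255, 0, 255).
Lerp each channel 21% toward 0:
  R: 255 + 0.21×(0−255) = 255 − 53.55 = 201.45 → 201
  G: 0 + 0.21×(0−0) = 0 + 0 = 0 → 0
  B: 255 − 53.55 = 201.45 → 201
After the shade: rgb(201, 0, 201) = #C900C9.
Per channel, c → c + 0.47(0 − c):
  R: 201 − 94.47 = 106.53 → 107
  G: 0 + 0 = 0 → 0
  B: 201 − 94.47 = 106.53 → 107
rgb(107, 0, 107) = #6B006B.

#6B006B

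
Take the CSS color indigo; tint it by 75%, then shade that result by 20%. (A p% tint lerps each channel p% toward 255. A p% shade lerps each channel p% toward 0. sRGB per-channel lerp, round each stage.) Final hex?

#a899b3

CSS indigo is rgb(75, 0, 130).
A 75% tint moves each channel 75% toward 255:
  R: 75 + 0.75×(255−75) = 75 + 135 = 210 → 210
  G: 0 + 191.25 = 191.25 → 191
  B: 130 + 0.75×(255−130) = 130 + 93.75 = 223.75 → 224
After the tint: rgb(210, 191, 224) = #d2bfe0.
Lerp each channel 20% toward 0:
  R: 210 + 0.2×(0−210) = 210 − 42 = 168 → 168
  G: 191 − 38.2 = 152.8 → 153
  B: 224 − 44.8 = 179.2 → 179
rgb(168, 153, 179) = #a899b3.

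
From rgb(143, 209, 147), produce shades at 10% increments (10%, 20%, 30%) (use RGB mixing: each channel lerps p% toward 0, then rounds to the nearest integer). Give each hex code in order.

#81bc84, #72a776, #649267

10%: (143 − 14.3 = 128.7→129, 209 − 20.9 = 188.1→188, 147 − 14.7 = 132.3→132) → #81bc84
20%: (143 − 28.6 = 114.4→114, 209 − 41.8 = 167.2→167, 147 − 29.4 = 117.6→118) → #72a776
30%: (143 − 42.9 = 100.1→100, 209 − 62.7 = 146.3→146, 147 − 44.1 = 102.9→103) → #649267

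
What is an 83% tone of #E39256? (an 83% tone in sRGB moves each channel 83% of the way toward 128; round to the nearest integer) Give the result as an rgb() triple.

rgb(145, 131, 121)

#E39256 is rgb(227, 146, 86).
Per channel, c → c + 0.83(128 − c):
  R: 227 + 0.83×(128−227) = 227 − 82.17 = 144.83 → 145
  G: 146 − 14.94 = 131.06 → 131
  B: 86 + 0.83×(128−86) = 86 + 34.86 = 120.86 → 121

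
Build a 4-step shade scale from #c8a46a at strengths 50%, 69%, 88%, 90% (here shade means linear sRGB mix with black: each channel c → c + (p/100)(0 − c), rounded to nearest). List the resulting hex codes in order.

#c8a46a is rgb(200, 164, 106).
50%: (200 − 100 = 100→100, 164 − 82 = 82→82, 106 − 53 = 53→53) → #645235
69%: (200 − 138 = 62→62, 164 − 113.16 = 50.84→51, 106 − 73.14 = 32.86→33) → #3e3321
88%: (200 − 176 = 24→24, 164 − 144.32 = 19.68→20, 106 − 93.28 = 12.72→13) → #18140d
90%: (200 − 180 = 20→20, 164 − 147.6 = 16.4→16, 106 − 95.4 = 10.6→11) → #14100b

#645235, #3e3321, #18140d, #14100b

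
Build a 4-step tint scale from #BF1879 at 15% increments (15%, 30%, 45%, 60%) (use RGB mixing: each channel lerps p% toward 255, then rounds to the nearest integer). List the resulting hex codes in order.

#C93B8D, #D25DA1, #DC80B5, #E5A3C9

#BF1879 is rgb(191, 24, 121).
15%: (191 + 9.6 = 200.6→201, 24 + 34.65 = 58.65→59, 121 + 20.1 = 141.1→141) → #C93B8D
30%: (191 + 19.2 = 210.2→210, 24 + 69.3 = 93.3→93, 121 + 40.2 = 161.2→161) → #D25DA1
45%: (191 + 28.8 = 219.8→220, 24 + 103.95 = 127.95→128, 121 + 60.3 = 181.3→181) → #DC80B5
60%: (191 + 38.4 = 229.4→229, 24 + 138.6 = 162.6→163, 121 + 80.4 = 201.4→201) → #E5A3C9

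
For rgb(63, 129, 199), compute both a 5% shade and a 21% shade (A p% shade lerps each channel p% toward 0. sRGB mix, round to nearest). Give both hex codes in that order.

#3c7bbd, #32669d

5% shade:
  R: 63 − 3.15 = 59.85 → 60
  G: 129 + 0.05×(0−129) = 129 − 6.45 = 122.55 → 123
  B: 199 + 0.05×(0−199) = 199 − 9.95 = 189.05 → 189
  → #3c7bbd
21% shade:
  R: 63 + 0.21×(0−63) = 63 − 13.23 = 49.77 → 50
  G: 129 − 27.09 = 101.91 → 102
  B: 199 + 0.21×(0−199) = 199 − 41.79 = 157.21 → 157
  → #32669d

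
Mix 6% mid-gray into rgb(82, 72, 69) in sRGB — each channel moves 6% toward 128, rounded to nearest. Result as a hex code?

Lerp each channel 6% toward 128:
  R: 82 + 2.76 = 84.76 → 85
  G: 72 + 0.06×(128−72) = 72 + 3.36 = 75.36 → 75
  B: 69 + 0.06×(128−69) = 69 + 3.54 = 72.54 → 73
rgb(85, 75, 73) = #554b49.

#554b49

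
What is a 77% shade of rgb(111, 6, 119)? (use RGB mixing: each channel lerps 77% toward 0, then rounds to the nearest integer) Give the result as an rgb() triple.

rgb(26, 1, 27)

A 77% shade moves each channel 77% toward 0:
  R: 111 + 0.77×(0−111) = 111 − 85.47 = 25.53 → 26
  G: 6 + 0.77×(0−6) = 6 − 4.62 = 1.38 → 1
  B: 119 + 0.77×(0−119) = 119 − 91.63 = 27.37 → 27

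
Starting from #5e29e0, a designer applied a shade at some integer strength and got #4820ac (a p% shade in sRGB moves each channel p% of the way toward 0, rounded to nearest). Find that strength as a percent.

23%

#5e29e0 is rgb(94, 41, 224); #4820ac is rgb(72, 32, 172).
On the B channel (widest range): 172 ≈ 224 + (p/100)(0 − 224), so p ≈ 100×(172 − 224)/(0 − 224) = -5200/-224 = 23.21.
p = 23 reproduces all three channels after rounding.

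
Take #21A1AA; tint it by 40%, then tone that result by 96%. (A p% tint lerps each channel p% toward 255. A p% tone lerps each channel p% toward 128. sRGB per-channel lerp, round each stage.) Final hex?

#21A1AA is rgb(33, 161, 170).
Lerp each channel 40% toward 255:
  R: 33 + 0.4×(255−33) = 33 + 88.8 = 121.8 → 122
  G: 161 + 37.6 = 198.6 → 199
  B: 170 + 0.4×(255−170) = 170 + 34 = 204 → 204
After the tint: rgb(122, 199, 204) = #7AC7CC.
Lerp each channel 96% toward 128:
  R: 122 + 0.96×(128−122) = 122 + 5.76 = 127.76 → 128
  G: 199 − 68.16 = 130.84 → 131
  B: 204 + 0.96×(128−204) = 204 − 72.96 = 131.04 → 131
rgb(128, 131, 131) = #808383.

#808383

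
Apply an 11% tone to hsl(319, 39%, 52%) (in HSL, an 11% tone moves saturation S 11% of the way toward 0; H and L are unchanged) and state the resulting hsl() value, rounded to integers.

hsl(319, 35%, 52%)

S moves 11% from 39 toward 0: 39 − 4.29 = 34.71 → 35.
H and L are unchanged.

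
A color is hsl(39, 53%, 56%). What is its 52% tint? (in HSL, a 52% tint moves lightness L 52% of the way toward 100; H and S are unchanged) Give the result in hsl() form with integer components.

hsl(39, 53%, 79%)

L moves 52% from 56 toward 100: 56 + 22.88 = 78.88 → 79.
H and S are unchanged.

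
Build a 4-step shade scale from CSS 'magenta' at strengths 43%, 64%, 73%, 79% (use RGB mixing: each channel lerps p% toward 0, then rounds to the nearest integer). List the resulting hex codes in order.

#910091, #5c005c, #450045, #360036

CSS magenta is rgb(255, 0, 255).
43%: (255 − 109.65 = 145.35→145, 0→0, 255 − 109.65 = 145.35→145) → #910091
64%: (255 − 163.2 = 91.8→92, 0→0, 255 − 163.2 = 91.8→92) → #5c005c
73%: (255 − 186.15 = 68.85→69, 0→0, 255 − 186.15 = 68.85→69) → #450045
79%: (255 − 201.45 = 53.55→54, 0→0, 255 − 201.45 = 53.55→54) → #360036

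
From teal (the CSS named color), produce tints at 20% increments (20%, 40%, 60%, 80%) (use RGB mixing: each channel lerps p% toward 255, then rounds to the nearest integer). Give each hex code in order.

CSS teal is rgb(0, 128, 128).
20%: (0 + 51 = 51→51, 128 + 25.4 = 153.4→153, 128 + 25.4 = 153.4→153) → #339999
40%: (0 + 102 = 102→102, 128 + 50.8 = 178.8→179, 128 + 50.8 = 178.8→179) → #66B3B3
60%: (0 + 153 = 153→153, 128 + 76.2 = 204.2→204, 128 + 76.2 = 204.2→204) → #99CCCC
80%: (0 + 204 = 204→204, 128 + 101.6 = 229.6→230, 128 + 101.6 = 229.6→230) → #CCE6E6

#339999, #66B3B3, #99CCCC, #CCE6E6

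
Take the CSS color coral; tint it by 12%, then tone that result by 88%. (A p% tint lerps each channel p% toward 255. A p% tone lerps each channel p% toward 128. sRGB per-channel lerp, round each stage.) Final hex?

CSS coral is rgb(255, 127, 80).
A 12% tint moves each channel 12% toward 255:
  R: 255 + 0 = 255 → 255
  G: 127 + 15.36 = 142.36 → 142
  B: 80 + 21 = 101 → 101
After the tint: rgb(255, 142, 101) = #FF8E65.
Lerp each channel 88% toward 128:
  R: 255 + 0.88×(128−255) = 255 − 111.76 = 143.24 → 143
  G: 142 − 12.32 = 129.68 → 130
  B: 101 + 23.76 = 124.76 → 125
rgb(143, 130, 125) = #8F827D.

#8F827D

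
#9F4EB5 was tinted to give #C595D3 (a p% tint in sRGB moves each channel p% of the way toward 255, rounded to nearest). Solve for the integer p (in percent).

#9F4EB5 is rgb(159, 78, 181); #C595D3 is rgb(197, 149, 211).
On the G channel (widest range): 149 ≈ 78 + (p/100)(255 − 78), so p ≈ 100×(149 − 78)/(255 − 78) = 7100/177 = 40.11.
p = 40 reproduces all three channels after rounding.

40%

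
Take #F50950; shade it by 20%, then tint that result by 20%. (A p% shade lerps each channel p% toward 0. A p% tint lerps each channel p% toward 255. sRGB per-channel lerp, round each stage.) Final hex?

#D03966

#F50950 is rgb(245, 9, 80).
A 20% shade moves each channel 20% toward 0:
  R: 245 + 0.2×(0−245) = 245 − 49 = 196 → 196
  G: 9 + 0.2×(0−9) = 9 − 1.8 = 7.2 → 7
  B: 80 − 16 = 64 → 64
After the shade: rgb(196, 7, 64) = #C40740.
Per channel, c → c + 0.2(255 − c):
  R: 196 + 0.2×(255−196) = 196 + 11.8 = 207.8 → 208
  G: 7 + 0.2×(255−7) = 7 + 49.6 = 56.6 → 57
  B: 64 + 0.2×(255−64) = 64 + 38.2 = 102.2 → 102
rgb(208, 57, 102) = #D03966.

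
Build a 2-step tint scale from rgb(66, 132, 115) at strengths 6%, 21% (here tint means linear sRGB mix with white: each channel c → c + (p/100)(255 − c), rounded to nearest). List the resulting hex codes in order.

6%: (66 + 11.34 = 77.34→77, 132 + 7.38 = 139.38→139, 115 + 8.4 = 123.4→123) → #4D8B7B
21%: (66 + 39.69 = 105.69→106, 132 + 25.83 = 157.83→158, 115 + 29.4 = 144.4→144) → #6A9E90

#4D8B7B, #6A9E90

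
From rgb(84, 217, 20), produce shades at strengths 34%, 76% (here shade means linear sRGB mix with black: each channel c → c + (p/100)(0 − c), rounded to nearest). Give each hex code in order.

34%: (84 − 28.56 = 55.44→55, 217 − 73.78 = 143.22→143, 20 − 6.8 = 13.2→13) → #378f0d
76%: (84 − 63.84 = 20.16→20, 217 − 164.92 = 52.08→52, 20 − 15.2 = 4.8→5) → #143405

#378f0d, #143405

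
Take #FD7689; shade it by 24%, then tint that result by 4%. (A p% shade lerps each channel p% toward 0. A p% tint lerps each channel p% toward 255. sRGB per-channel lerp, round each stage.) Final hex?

#C3616E

#FD7689 is rgb(253, 118, 137).
Lerp each channel 24% toward 0:
  R: 253 − 60.72 = 192.28 → 192
  G: 118 − 28.32 = 89.68 → 90
  B: 137 − 32.88 = 104.12 → 104
After the shade: rgb(192, 90, 104) = #C05A68.
Per channel, c → c + 0.04(255 − c):
  R: 192 + 2.52 = 194.52 → 195
  G: 90 + 6.6 = 96.6 → 97
  B: 104 + 0.04×(255−104) = 104 + 6.04 = 110.04 → 110
rgb(195, 97, 110) = #C3616E.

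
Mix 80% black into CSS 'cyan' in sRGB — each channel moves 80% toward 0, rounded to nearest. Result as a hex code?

CSS cyan is rgb(0, 255, 255).
Lerp each channel 80% toward 0:
  R: 0 + 0.8×(0−0) = 0 + 0 = 0 → 0
  G: 255 − 204 = 51 → 51
  B: 255 − 204 = 51 → 51
rgb(0, 51, 51) = #003333.

#003333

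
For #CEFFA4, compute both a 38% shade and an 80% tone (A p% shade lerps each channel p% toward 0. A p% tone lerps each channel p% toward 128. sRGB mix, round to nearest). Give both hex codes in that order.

#809E66, #909987

#CEFFA4 is rgb(206, 255, 164).
38% shade:
  R: 206 + 0.38×(0−206) = 206 − 78.28 = 127.72 → 128
  G: 255 + 0.38×(0−255) = 255 − 96.9 = 158.1 → 158
  B: 164 − 62.32 = 101.68 → 102
  → #809E66
80% tone:
  R: 206 + 0.8×(128−206) = 206 − 62.4 = 143.6 → 144
  G: 255 + 0.8×(128−255) = 255 − 101.6 = 153.4 → 153
  B: 164 + 0.8×(128−164) = 164 − 28.8 = 135.2 → 135
  → #909987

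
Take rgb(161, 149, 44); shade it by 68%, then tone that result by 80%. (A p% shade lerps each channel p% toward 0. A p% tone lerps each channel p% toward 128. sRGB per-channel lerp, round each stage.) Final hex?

#717069

Lerp each channel 68% toward 0:
  R: 161 + 0.68×(0−161) = 161 − 109.48 = 51.52 → 52
  G: 149 − 101.32 = 47.68 → 48
  B: 44 − 29.92 = 14.08 → 14
After the shade: rgb(52, 48, 14) = #34300e.
Lerp each channel 80% toward 128:
  R: 52 + 60.8 = 112.8 → 113
  G: 48 + 0.8×(128−48) = 48 + 64 = 112 → 112
  B: 14 + 0.8×(128−14) = 14 + 91.2 = 105.2 → 105
rgb(113, 112, 105) = #717069.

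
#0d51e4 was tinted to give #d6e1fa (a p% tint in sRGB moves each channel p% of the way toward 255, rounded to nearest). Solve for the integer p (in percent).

83%

#0d51e4 is rgb(13, 81, 228); #d6e1fa is rgb(214, 225, 250).
On the R channel (widest range): 214 ≈ 13 + (p/100)(255 − 13), so p ≈ 100×(214 − 13)/(255 − 13) = 20100/242 = 83.06.
p = 83 reproduces all three channels after rounding.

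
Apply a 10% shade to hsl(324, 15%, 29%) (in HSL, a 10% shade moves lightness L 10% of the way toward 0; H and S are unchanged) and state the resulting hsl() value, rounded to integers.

hsl(324, 15%, 26%)

L moves 10% from 29 toward 0: 29 − 2.9 = 26.1 → 26.
H and S are unchanged.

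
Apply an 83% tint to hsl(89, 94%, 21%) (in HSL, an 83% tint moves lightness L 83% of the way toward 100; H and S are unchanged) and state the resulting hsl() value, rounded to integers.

hsl(89, 94%, 87%)

L moves 83% from 21 toward 100: 21 + 65.57 = 86.57 → 87.
H and S are unchanged.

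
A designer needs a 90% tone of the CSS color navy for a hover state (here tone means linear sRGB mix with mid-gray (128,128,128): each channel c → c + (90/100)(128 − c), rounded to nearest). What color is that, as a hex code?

#737380

CSS navy is rgb(0, 0, 128).
Lerp each channel 90% toward 128:
  R: 0 + 115.2 = 115.2 → 115
  G: 0 + 0.9×(128−0) = 0 + 115.2 = 115.2 → 115
  B: 128 + 0 = 128 → 128
rgb(115, 115, 128) = #737380.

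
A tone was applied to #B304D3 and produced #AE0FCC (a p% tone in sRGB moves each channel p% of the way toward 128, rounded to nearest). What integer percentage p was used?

9%

#B304D3 is rgb(179, 4, 211); #AE0FCC is rgb(174, 15, 204).
On the G channel (widest range): 15 ≈ 4 + (p/100)(128 − 4), so p ≈ 100×(15 − 4)/(128 − 4) = 1100/124 = 8.87.
p = 9 reproduces all three channels after rounding.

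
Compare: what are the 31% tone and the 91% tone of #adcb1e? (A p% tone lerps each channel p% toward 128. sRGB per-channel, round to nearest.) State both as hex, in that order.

#9fb43c, #848777

#adcb1e is rgb(173, 203, 30).
31% tone:
  R: 173 − 13.95 = 159.05 → 159
  G: 203 − 23.25 = 179.75 → 180
  B: 30 + 0.31×(128−30) = 30 + 30.38 = 60.38 → 60
  → #9fb43c
91% tone:
  R: 173 + 0.91×(128−173) = 173 − 40.95 = 132.05 → 132
  G: 203 + 0.91×(128−203) = 203 − 68.25 = 134.75 → 135
  B: 30 + 89.18 = 119.18 → 119
  → #848777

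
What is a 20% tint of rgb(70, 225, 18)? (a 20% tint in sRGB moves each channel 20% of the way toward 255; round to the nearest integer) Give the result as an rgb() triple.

Lerp each channel 20% toward 255:
  R: 70 + 37 = 107 → 107
  G: 225 + 0.2×(255−225) = 225 + 6 = 231 → 231
  B: 18 + 0.2×(255−18) = 18 + 47.4 = 65.4 → 65

rgb(107, 231, 65)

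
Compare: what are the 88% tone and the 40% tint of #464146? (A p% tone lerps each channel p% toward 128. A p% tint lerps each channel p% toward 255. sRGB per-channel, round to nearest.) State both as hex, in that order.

#797879, #908d90

#464146 is rgb(70, 65, 70).
88% tone:
  R: 70 + 0.88×(128−70) = 70 + 51.04 = 121.04 → 121
  G: 65 + 55.44 = 120.44 → 120
  B: 70 + 0.88×(128−70) = 70 + 51.04 = 121.04 → 121
  → #797879
40% tint:
  R: 70 + 0.4×(255−70) = 70 + 74 = 144 → 144
  G: 65 + 0.4×(255−65) = 65 + 76 = 141 → 141
  B: 70 + 74 = 144 → 144
  → #908d90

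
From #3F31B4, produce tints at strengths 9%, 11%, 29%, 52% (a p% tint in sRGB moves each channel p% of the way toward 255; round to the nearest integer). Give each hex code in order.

#5044BB, #5448BC, #776DCA, #A39CDB

#3F31B4 is rgb(63, 49, 180).
9%: (63 + 17.28 = 80.28→80, 49 + 18.54 = 67.54→68, 180 + 6.75 = 186.75→187) → #5044BB
11%: (63 + 21.12 = 84.12→84, 49 + 22.66 = 71.66→72, 180 + 8.25 = 188.25→188) → #5448BC
29%: (63 + 55.68 = 118.68→119, 49 + 59.74 = 108.74→109, 180 + 21.75 = 201.75→202) → #776DCA
52%: (63 + 99.84 = 162.84→163, 49 + 107.12 = 156.12→156, 180 + 39 = 219→219) → #A39CDB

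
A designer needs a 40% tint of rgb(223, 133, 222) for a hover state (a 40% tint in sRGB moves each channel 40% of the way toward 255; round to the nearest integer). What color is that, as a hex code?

#ECB6EB

Lerp each channel 40% toward 255:
  R: 223 + 0.4×(255−223) = 223 + 12.8 = 235.8 → 236
  G: 133 + 0.4×(255−133) = 133 + 48.8 = 181.8 → 182
  B: 222 + 13.2 = 235.2 → 235
rgb(236, 182, 235) = #ECB6EB.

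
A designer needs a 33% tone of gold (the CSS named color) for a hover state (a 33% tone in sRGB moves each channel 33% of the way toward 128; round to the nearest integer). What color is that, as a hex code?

#D5BA2A

CSS gold is rgb(255, 215, 0).
Per channel, c → c + 0.33(128 − c):
  R: 255 + 0.33×(128−255) = 255 − 41.91 = 213.09 → 213
  G: 215 + 0.33×(128−215) = 215 − 28.71 = 186.29 → 186
  B: 0 + 42.24 = 42.24 → 42
rgb(213, 186, 42) = #D5BA2A.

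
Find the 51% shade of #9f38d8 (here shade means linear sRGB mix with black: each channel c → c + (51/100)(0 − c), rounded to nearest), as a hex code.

#4e1b6a

#9f38d8 is rgb(159, 56, 216).
A 51% shade moves each channel 51% toward 0:
  R: 159 − 81.09 = 77.91 → 78
  G: 56 + 0.51×(0−56) = 56 − 28.56 = 27.44 → 27
  B: 216 + 0.51×(0−216) = 216 − 110.16 = 105.84 → 106
rgb(78, 27, 106) = #4e1b6a.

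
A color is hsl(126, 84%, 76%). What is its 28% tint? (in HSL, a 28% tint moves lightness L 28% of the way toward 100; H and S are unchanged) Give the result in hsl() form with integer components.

hsl(126, 84%, 83%)

L moves 28% from 76 toward 100: 76 + 6.72 = 82.72 → 83.
H and S are unchanged.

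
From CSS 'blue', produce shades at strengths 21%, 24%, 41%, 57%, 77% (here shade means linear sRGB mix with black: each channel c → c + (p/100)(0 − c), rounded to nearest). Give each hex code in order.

#0000C9, #0000C2, #000096, #00006E, #00003B

CSS blue is rgb(0, 0, 255).
21%: (0→0, 0→0, 255 − 53.55 = 201.45→201) → #0000C9
24%: (0→0, 0→0, 255 − 61.2 = 193.8→194) → #0000C2
41%: (0→0, 0→0, 255 − 104.55 = 150.45→150) → #000096
57%: (0→0, 0→0, 255 − 145.35 = 109.65→110) → #00006E
77%: (0→0, 0→0, 255 − 196.35 = 58.65→59) → #00003B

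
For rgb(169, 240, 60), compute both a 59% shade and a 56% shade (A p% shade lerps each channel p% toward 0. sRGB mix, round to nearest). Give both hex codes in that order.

#456219, #4a6a1a

59% shade:
  R: 169 − 99.71 = 69.29 → 69
  G: 240 − 141.6 = 98.4 → 98
  B: 60 + 0.59×(0−60) = 60 − 35.4 = 24.6 → 25
  → #456219
56% shade:
  R: 169 − 94.64 = 74.36 → 74
  G: 240 − 134.4 = 105.6 → 106
  B: 60 + 0.56×(0−60) = 60 − 33.6 = 26.4 → 26
  → #4a6a1a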